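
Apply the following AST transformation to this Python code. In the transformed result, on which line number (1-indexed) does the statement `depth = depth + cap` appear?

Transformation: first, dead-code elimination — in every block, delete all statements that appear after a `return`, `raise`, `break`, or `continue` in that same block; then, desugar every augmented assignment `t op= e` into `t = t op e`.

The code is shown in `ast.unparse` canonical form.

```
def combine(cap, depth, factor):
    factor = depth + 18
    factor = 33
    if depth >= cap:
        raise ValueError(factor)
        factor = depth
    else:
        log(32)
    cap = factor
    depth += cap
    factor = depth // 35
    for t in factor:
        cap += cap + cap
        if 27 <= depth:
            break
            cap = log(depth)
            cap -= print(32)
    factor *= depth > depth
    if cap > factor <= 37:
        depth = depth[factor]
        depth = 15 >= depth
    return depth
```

Transformed code:
def combine(cap, depth, factor):
    factor = depth + 18
    factor = 33
    if depth >= cap:
        raise ValueError(factor)
    else:
        log(32)
    cap = factor
    depth = depth + cap
    factor = depth // 35
    for t in factor:
        cap = cap + (cap + cap)
        if 27 <= depth:
            break
    factor = factor * (depth > depth)
    if cap > factor <= 37:
        depth = depth[factor]
        depth = 15 >= depth
    return depth

9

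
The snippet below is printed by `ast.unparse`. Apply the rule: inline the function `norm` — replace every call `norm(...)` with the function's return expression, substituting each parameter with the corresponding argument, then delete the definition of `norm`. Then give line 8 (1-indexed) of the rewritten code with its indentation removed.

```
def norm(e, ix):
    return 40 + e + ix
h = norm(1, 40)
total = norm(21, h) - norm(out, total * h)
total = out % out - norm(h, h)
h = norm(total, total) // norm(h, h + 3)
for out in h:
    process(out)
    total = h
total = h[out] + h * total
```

Transformed code:
h = 40 + 1 + 40
total = 40 + 21 + h - (40 + out + total * h)
total = out % out - (40 + h + h)
h = (40 + total + total) // (40 + h + (h + 3))
for out in h:
    process(out)
    total = h
total = h[out] + h * total

total = h[out] + h * total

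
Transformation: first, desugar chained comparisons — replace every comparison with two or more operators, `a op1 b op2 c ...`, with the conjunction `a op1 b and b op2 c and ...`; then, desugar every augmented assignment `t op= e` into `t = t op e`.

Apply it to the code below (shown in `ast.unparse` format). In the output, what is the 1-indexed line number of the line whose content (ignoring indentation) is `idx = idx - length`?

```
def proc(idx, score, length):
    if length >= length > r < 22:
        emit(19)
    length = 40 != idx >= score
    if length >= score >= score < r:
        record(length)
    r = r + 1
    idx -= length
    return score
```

8

Transformed code:
def proc(idx, score, length):
    if length >= length and length > r and (r < 22):
        emit(19)
    length = 40 != idx and idx >= score
    if length >= score and score >= score and (score < r):
        record(length)
    r = r + 1
    idx = idx - length
    return score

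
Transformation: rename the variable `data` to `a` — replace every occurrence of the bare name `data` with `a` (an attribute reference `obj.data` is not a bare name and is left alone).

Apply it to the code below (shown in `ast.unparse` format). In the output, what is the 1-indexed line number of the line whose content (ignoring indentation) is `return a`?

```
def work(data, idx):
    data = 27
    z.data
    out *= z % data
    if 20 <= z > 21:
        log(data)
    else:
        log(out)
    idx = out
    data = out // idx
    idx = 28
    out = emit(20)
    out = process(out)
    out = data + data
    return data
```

15

Transformed code:
def work(a, idx):
    a = 27
    z.data
    out *= z % a
    if 20 <= z > 21:
        log(a)
    else:
        log(out)
    idx = out
    a = out // idx
    idx = 28
    out = emit(20)
    out = process(out)
    out = a + a
    return a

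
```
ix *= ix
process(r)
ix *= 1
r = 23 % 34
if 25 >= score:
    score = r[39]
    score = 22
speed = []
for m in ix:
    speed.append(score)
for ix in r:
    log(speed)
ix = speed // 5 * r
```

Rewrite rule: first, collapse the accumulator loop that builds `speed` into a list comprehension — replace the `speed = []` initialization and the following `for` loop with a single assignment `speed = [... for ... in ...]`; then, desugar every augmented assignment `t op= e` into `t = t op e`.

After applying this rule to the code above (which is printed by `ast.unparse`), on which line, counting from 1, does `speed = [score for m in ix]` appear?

8

Transformed code:
ix = ix * ix
process(r)
ix = ix * 1
r = 23 % 34
if 25 >= score:
    score = r[39]
    score = 22
speed = [score for m in ix]
for ix in r:
    log(speed)
ix = speed // 5 * r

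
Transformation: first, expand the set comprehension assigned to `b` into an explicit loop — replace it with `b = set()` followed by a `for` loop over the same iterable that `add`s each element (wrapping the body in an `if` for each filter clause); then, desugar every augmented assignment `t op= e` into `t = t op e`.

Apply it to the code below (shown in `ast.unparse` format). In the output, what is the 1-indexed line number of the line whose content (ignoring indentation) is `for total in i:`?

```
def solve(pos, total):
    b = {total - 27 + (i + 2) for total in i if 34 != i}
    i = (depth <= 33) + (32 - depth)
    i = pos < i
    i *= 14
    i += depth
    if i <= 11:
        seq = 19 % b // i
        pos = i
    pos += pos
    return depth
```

Transformed code:
def solve(pos, total):
    b = set()
    for total in i:
        if 34 != i:
            b.add(total - 27 + (i + 2))
    i = (depth <= 33) + (32 - depth)
    i = pos < i
    i = i * 14
    i = i + depth
    if i <= 11:
        seq = 19 % b // i
        pos = i
    pos = pos + pos
    return depth

3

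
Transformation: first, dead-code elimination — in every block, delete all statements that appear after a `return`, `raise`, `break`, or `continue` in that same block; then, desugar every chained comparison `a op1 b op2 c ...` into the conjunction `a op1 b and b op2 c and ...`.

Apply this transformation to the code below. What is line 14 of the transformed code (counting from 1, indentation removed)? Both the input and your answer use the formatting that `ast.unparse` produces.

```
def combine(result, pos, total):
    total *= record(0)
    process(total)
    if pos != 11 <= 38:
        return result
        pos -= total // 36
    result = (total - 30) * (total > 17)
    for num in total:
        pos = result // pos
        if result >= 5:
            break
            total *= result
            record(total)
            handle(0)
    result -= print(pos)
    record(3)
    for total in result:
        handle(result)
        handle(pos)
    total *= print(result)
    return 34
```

Transformed code:
def combine(result, pos, total):
    total *= record(0)
    process(total)
    if pos != 11 and 11 <= 38:
        return result
    result = (total - 30) * (total > 17)
    for num in total:
        pos = result // pos
        if result >= 5:
            break
    result -= print(pos)
    record(3)
    for total in result:
        handle(result)
        handle(pos)
    total *= print(result)
    return 34

handle(result)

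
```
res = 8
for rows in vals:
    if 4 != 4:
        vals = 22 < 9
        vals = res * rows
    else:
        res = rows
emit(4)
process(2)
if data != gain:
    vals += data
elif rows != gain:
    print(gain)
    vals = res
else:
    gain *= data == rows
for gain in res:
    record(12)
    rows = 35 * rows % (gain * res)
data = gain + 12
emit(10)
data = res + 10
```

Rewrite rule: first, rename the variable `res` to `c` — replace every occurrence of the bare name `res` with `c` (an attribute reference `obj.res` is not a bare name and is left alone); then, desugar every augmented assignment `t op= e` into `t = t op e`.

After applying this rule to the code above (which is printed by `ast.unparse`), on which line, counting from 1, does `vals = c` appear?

Transformed code:
c = 8
for rows in vals:
    if 4 != 4:
        vals = 22 < 9
        vals = c * rows
    else:
        c = rows
emit(4)
process(2)
if data != gain:
    vals = vals + data
elif rows != gain:
    print(gain)
    vals = c
else:
    gain = gain * (data == rows)
for gain in c:
    record(12)
    rows = 35 * rows % (gain * c)
data = gain + 12
emit(10)
data = c + 10

14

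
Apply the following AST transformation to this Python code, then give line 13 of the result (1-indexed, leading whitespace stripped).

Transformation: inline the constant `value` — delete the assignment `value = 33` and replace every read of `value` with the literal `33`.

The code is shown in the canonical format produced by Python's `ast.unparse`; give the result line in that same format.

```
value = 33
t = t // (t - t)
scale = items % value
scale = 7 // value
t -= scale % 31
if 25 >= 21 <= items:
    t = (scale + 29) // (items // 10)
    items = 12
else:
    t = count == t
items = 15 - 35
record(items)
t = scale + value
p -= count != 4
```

p -= count != 4

Transformed code:
t = t // (t - t)
scale = items % 33
scale = 7 // 33
t -= scale % 31
if 25 >= 21 <= items:
    t = (scale + 29) // (items // 10)
    items = 12
else:
    t = count == t
items = 15 - 35
record(items)
t = scale + 33
p -= count != 4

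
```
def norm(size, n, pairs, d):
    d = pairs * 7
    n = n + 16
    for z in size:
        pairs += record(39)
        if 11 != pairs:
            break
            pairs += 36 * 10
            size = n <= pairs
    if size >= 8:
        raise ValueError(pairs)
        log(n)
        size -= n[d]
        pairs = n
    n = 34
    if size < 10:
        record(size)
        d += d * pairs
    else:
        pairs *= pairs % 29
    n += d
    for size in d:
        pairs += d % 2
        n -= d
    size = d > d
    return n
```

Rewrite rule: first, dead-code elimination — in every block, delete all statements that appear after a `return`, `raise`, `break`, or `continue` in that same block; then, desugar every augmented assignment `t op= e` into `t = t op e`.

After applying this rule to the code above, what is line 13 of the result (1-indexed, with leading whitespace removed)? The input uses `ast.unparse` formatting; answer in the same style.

d = d + d * pairs

Transformed code:
def norm(size, n, pairs, d):
    d = pairs * 7
    n = n + 16
    for z in size:
        pairs = pairs + record(39)
        if 11 != pairs:
            break
    if size >= 8:
        raise ValueError(pairs)
    n = 34
    if size < 10:
        record(size)
        d = d + d * pairs
    else:
        pairs = pairs * (pairs % 29)
    n = n + d
    for size in d:
        pairs = pairs + d % 2
        n = n - d
    size = d > d
    return n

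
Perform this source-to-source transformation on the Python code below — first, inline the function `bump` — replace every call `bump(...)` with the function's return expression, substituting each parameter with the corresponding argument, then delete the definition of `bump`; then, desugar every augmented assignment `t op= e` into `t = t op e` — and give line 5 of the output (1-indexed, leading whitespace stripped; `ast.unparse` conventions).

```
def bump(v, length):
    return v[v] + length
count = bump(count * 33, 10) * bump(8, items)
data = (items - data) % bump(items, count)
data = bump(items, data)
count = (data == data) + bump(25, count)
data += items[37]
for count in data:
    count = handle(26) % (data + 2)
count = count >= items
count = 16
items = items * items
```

Transformed code:
count = ((count * 33)[count * 33] + 10) * (8[8] + items)
data = (items - data) % (items[items] + count)
data = items[items] + data
count = (data == data) + (25[25] + count)
data = data + items[37]
for count in data:
    count = handle(26) % (data + 2)
count = count >= items
count = 16
items = items * items

data = data + items[37]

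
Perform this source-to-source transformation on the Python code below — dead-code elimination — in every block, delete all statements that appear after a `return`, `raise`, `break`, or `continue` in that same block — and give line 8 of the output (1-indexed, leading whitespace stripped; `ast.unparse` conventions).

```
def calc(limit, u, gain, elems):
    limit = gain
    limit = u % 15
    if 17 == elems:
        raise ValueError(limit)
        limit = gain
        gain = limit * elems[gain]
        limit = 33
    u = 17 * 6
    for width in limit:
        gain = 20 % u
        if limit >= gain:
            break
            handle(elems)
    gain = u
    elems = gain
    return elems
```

gain = 20 % u

Transformed code:
def calc(limit, u, gain, elems):
    limit = gain
    limit = u % 15
    if 17 == elems:
        raise ValueError(limit)
    u = 17 * 6
    for width in limit:
        gain = 20 % u
        if limit >= gain:
            break
    gain = u
    elems = gain
    return elems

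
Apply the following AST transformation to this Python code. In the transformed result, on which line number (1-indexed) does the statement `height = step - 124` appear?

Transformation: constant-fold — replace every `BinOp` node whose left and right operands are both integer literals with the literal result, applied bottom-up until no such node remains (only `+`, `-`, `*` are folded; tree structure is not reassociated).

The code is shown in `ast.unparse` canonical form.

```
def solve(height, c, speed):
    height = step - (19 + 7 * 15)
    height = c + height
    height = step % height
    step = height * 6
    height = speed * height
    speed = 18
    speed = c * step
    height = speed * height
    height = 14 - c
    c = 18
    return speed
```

Transformed code:
def solve(height, c, speed):
    height = step - 124
    height = c + height
    height = step % height
    step = height * 6
    height = speed * height
    speed = 18
    speed = c * step
    height = speed * height
    height = 14 - c
    c = 18
    return speed

2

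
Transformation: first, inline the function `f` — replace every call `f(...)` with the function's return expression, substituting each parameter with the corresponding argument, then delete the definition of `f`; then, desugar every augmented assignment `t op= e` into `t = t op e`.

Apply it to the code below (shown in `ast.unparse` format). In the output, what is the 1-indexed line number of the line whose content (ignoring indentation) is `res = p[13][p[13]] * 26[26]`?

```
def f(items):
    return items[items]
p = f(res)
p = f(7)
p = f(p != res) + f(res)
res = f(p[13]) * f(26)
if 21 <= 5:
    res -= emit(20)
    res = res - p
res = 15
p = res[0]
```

Transformed code:
p = res[res]
p = 7[7]
p = (p != res)[p != res] + res[res]
res = p[13][p[13]] * 26[26]
if 21 <= 5:
    res = res - emit(20)
    res = res - p
res = 15
p = res[0]

4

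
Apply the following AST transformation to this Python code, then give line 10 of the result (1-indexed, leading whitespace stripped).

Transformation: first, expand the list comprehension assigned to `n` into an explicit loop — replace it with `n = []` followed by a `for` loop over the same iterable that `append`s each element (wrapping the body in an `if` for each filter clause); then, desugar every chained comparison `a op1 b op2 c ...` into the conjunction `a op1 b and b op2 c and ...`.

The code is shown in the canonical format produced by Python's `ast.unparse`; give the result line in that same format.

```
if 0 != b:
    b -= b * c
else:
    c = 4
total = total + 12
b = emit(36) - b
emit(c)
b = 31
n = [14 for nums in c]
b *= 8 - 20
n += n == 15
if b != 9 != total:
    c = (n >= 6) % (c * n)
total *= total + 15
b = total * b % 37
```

for nums in c:

Transformed code:
if 0 != b:
    b -= b * c
else:
    c = 4
total = total + 12
b = emit(36) - b
emit(c)
b = 31
n = []
for nums in c:
    n.append(14)
b *= 8 - 20
n += n == 15
if b != 9 and 9 != total:
    c = (n >= 6) % (c * n)
total *= total + 15
b = total * b % 37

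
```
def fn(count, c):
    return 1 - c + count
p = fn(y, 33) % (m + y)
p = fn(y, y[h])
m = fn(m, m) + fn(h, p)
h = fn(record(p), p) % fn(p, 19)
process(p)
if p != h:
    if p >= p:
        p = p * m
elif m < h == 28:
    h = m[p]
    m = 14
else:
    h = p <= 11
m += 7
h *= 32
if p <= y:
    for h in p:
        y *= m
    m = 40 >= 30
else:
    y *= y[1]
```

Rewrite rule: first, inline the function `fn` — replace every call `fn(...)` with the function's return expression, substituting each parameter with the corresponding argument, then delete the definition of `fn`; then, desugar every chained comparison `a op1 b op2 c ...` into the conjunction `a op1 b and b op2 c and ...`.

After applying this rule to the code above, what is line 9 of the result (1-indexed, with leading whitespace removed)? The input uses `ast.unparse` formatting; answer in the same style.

Transformed code:
p = (1 - 33 + y) % (m + y)
p = 1 - y[h] + y
m = 1 - m + m + (1 - p + h)
h = (1 - p + record(p)) % (1 - 19 + p)
process(p)
if p != h:
    if p >= p:
        p = p * m
elif m < h and h == 28:
    h = m[p]
    m = 14
else:
    h = p <= 11
m += 7
h *= 32
if p <= y:
    for h in p:
        y *= m
    m = 40 >= 30
else:
    y *= y[1]

elif m < h and h == 28:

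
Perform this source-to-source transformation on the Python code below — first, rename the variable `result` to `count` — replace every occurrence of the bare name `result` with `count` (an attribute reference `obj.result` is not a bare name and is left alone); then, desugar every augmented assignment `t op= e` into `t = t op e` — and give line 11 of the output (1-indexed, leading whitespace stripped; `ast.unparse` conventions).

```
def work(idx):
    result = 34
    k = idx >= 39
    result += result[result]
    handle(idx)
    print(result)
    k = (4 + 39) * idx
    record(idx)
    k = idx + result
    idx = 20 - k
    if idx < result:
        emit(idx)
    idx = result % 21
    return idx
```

if idx < count:

Transformed code:
def work(idx):
    count = 34
    k = idx >= 39
    count = count + count[count]
    handle(idx)
    print(count)
    k = (4 + 39) * idx
    record(idx)
    k = idx + count
    idx = 20 - k
    if idx < count:
        emit(idx)
    idx = count % 21
    return idx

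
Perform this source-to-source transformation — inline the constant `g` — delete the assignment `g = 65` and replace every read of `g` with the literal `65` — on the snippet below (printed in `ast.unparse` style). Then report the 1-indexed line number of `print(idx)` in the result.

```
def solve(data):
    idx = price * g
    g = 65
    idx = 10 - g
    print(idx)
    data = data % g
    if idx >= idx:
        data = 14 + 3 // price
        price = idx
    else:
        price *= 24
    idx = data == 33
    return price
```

4

Transformed code:
def solve(data):
    idx = price * 65
    idx = 10 - 65
    print(idx)
    data = data % 65
    if idx >= idx:
        data = 14 + 3 // price
        price = idx
    else:
        price *= 24
    idx = data == 33
    return price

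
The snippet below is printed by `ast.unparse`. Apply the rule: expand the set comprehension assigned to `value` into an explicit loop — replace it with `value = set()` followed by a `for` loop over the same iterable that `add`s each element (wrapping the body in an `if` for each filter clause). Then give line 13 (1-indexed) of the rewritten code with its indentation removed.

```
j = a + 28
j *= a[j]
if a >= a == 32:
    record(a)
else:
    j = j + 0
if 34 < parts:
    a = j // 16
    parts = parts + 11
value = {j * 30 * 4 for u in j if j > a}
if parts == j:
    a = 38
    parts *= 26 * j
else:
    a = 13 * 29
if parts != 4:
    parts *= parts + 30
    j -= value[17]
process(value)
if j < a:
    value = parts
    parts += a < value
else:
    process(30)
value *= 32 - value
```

value.add(j * 30 * 4)

Transformed code:
j = a + 28
j *= a[j]
if a >= a == 32:
    record(a)
else:
    j = j + 0
if 34 < parts:
    a = j // 16
    parts = parts + 11
value = set()
for u in j:
    if j > a:
        value.add(j * 30 * 4)
if parts == j:
    a = 38
    parts *= 26 * j
else:
    a = 13 * 29
if parts != 4:
    parts *= parts + 30
    j -= value[17]
process(value)
if j < a:
    value = parts
    parts += a < value
else:
    process(30)
value *= 32 - value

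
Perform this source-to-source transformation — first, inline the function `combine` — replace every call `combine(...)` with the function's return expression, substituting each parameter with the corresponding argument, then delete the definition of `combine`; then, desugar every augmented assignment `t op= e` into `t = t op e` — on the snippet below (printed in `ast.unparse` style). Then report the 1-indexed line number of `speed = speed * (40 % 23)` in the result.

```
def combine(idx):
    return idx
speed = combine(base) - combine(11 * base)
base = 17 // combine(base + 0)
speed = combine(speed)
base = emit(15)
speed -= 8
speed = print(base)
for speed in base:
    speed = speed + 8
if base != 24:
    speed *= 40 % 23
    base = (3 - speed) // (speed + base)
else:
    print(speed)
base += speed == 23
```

Transformed code:
speed = base - 11 * base
base = 17 // (base + 0)
speed = speed
base = emit(15)
speed = speed - 8
speed = print(base)
for speed in base:
    speed = speed + 8
if base != 24:
    speed = speed * (40 % 23)
    base = (3 - speed) // (speed + base)
else:
    print(speed)
base = base + (speed == 23)

10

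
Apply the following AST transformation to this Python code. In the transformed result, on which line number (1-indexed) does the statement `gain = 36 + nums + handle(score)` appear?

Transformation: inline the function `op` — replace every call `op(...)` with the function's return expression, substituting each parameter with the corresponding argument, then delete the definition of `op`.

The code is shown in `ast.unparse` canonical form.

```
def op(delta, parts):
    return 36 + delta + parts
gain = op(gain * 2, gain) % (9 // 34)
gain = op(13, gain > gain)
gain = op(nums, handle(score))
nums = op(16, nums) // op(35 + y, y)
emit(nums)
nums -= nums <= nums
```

3

Transformed code:
gain = (36 + gain * 2 + gain) % (9 // 34)
gain = 36 + 13 + (gain > gain)
gain = 36 + nums + handle(score)
nums = (36 + 16 + nums) // (36 + (35 + y) + y)
emit(nums)
nums -= nums <= nums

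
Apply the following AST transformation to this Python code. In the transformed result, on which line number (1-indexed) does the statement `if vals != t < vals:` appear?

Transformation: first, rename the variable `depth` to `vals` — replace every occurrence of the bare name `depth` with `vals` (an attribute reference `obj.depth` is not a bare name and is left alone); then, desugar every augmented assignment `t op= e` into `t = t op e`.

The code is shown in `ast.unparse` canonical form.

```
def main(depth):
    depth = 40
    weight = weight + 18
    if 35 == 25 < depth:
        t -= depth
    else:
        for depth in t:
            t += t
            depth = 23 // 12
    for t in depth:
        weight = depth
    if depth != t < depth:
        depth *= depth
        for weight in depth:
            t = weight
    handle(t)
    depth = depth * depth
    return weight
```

12

Transformed code:
def main(vals):
    vals = 40
    weight = weight + 18
    if 35 == 25 < vals:
        t = t - vals
    else:
        for vals in t:
            t = t + t
            vals = 23 // 12
    for t in vals:
        weight = vals
    if vals != t < vals:
        vals = vals * vals
        for weight in vals:
            t = weight
    handle(t)
    vals = vals * vals
    return weight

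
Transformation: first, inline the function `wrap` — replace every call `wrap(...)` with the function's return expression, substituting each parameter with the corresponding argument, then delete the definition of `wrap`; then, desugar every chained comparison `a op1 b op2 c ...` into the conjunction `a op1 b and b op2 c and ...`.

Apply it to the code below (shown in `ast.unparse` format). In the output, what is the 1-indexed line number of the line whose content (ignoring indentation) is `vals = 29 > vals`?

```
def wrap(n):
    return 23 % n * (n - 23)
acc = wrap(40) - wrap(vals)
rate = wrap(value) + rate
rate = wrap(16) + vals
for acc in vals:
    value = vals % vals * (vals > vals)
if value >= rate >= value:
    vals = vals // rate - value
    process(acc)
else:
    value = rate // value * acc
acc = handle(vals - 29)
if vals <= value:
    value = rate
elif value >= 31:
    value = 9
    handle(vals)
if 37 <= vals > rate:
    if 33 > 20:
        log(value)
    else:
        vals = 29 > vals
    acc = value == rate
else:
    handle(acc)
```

Transformed code:
acc = 23 % 40 * (40 - 23) - 23 % vals * (vals - 23)
rate = 23 % value * (value - 23) + rate
rate = 23 % 16 * (16 - 23) + vals
for acc in vals:
    value = vals % vals * (vals > vals)
if value >= rate and rate >= value:
    vals = vals // rate - value
    process(acc)
else:
    value = rate // value * acc
acc = handle(vals - 29)
if vals <= value:
    value = rate
elif value >= 31:
    value = 9
    handle(vals)
if 37 <= vals and vals > rate:
    if 33 > 20:
        log(value)
    else:
        vals = 29 > vals
    acc = value == rate
else:
    handle(acc)

21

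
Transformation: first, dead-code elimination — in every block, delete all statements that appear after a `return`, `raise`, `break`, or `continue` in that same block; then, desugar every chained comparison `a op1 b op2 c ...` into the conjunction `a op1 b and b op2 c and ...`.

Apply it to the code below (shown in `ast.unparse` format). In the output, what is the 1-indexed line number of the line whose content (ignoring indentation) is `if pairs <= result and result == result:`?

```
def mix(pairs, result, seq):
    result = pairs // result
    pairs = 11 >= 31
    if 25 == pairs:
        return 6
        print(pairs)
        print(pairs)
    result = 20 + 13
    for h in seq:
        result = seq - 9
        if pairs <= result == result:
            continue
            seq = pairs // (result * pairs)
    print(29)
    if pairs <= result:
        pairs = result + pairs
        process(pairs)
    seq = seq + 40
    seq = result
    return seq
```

Transformed code:
def mix(pairs, result, seq):
    result = pairs // result
    pairs = 11 >= 31
    if 25 == pairs:
        return 6
    result = 20 + 13
    for h in seq:
        result = seq - 9
        if pairs <= result and result == result:
            continue
    print(29)
    if pairs <= result:
        pairs = result + pairs
        process(pairs)
    seq = seq + 40
    seq = result
    return seq

9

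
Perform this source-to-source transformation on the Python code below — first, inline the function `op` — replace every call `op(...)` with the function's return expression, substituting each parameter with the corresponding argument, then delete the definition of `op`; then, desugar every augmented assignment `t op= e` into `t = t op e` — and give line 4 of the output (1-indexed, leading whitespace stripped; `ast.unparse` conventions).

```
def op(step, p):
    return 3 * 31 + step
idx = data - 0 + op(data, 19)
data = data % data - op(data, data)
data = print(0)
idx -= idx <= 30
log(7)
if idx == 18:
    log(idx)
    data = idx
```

Transformed code:
idx = data - 0 + (3 * 31 + data)
data = data % data - (3 * 31 + data)
data = print(0)
idx = idx - (idx <= 30)
log(7)
if idx == 18:
    log(idx)
    data = idx

idx = idx - (idx <= 30)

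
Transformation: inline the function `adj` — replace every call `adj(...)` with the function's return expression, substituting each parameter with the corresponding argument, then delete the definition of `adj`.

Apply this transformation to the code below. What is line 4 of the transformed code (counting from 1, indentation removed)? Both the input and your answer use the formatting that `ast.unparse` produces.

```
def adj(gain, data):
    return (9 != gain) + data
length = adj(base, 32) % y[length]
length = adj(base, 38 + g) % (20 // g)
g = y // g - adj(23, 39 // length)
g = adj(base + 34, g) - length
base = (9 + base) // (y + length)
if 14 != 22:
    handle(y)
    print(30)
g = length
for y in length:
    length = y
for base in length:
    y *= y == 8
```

Transformed code:
length = ((9 != base) + 32) % y[length]
length = ((9 != base) + (38 + g)) % (20 // g)
g = y // g - ((9 != 23) + 39 // length)
g = (9 != base + 34) + g - length
base = (9 + base) // (y + length)
if 14 != 22:
    handle(y)
    print(30)
g = length
for y in length:
    length = y
for base in length:
    y *= y == 8

g = (9 != base + 34) + g - length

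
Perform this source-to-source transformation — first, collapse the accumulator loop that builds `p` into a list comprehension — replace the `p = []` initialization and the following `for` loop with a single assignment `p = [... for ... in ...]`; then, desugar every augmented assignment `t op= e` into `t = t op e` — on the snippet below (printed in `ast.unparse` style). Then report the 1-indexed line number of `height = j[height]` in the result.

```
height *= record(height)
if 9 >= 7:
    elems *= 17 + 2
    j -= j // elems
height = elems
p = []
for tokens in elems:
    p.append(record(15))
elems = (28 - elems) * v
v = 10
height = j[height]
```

9

Transformed code:
height = height * record(height)
if 9 >= 7:
    elems = elems * (17 + 2)
    j = j - j // elems
height = elems
p = [record(15) for tokens in elems]
elems = (28 - elems) * v
v = 10
height = j[height]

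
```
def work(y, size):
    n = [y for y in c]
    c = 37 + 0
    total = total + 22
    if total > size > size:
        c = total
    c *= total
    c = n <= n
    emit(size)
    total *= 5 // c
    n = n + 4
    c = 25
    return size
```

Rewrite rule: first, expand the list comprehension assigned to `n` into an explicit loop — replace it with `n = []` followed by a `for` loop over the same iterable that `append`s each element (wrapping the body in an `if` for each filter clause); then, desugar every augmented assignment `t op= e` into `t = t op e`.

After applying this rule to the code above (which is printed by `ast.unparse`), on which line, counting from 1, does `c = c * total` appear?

Transformed code:
def work(y, size):
    n = []
    for y in c:
        n.append(y)
    c = 37 + 0
    total = total + 22
    if total > size > size:
        c = total
    c = c * total
    c = n <= n
    emit(size)
    total = total * (5 // c)
    n = n + 4
    c = 25
    return size

9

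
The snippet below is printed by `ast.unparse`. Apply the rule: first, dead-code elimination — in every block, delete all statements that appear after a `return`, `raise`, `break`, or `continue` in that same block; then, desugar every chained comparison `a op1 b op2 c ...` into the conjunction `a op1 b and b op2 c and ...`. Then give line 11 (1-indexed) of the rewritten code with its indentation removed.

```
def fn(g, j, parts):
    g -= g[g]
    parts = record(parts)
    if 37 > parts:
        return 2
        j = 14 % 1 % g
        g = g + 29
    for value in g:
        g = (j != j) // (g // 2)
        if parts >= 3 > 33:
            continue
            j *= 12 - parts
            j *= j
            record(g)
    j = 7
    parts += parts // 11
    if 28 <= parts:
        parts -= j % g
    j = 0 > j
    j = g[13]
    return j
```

Transformed code:
def fn(g, j, parts):
    g -= g[g]
    parts = record(parts)
    if 37 > parts:
        return 2
    for value in g:
        g = (j != j) // (g // 2)
        if parts >= 3 and 3 > 33:
            continue
    j = 7
    parts += parts // 11
    if 28 <= parts:
        parts -= j % g
    j = 0 > j
    j = g[13]
    return j

parts += parts // 11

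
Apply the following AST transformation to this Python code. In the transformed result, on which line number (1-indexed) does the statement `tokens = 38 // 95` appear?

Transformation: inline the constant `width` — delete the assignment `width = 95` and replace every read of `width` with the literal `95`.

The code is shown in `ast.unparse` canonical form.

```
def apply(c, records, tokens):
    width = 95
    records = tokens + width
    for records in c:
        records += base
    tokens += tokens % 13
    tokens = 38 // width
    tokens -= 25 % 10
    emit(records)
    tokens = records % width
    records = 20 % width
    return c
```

6

Transformed code:
def apply(c, records, tokens):
    records = tokens + 95
    for records in c:
        records += base
    tokens += tokens % 13
    tokens = 38 // 95
    tokens -= 25 % 10
    emit(records)
    tokens = records % 95
    records = 20 % 95
    return c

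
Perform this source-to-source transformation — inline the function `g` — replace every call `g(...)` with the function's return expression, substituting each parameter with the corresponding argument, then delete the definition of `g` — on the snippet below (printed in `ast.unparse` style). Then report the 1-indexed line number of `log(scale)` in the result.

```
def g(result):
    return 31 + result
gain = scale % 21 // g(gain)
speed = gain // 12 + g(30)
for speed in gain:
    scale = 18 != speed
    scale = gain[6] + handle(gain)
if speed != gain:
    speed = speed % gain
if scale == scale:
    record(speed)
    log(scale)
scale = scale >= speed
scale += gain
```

Transformed code:
gain = scale % 21 // (31 + gain)
speed = gain // 12 + (31 + 30)
for speed in gain:
    scale = 18 != speed
    scale = gain[6] + handle(gain)
if speed != gain:
    speed = speed % gain
if scale == scale:
    record(speed)
    log(scale)
scale = scale >= speed
scale += gain

10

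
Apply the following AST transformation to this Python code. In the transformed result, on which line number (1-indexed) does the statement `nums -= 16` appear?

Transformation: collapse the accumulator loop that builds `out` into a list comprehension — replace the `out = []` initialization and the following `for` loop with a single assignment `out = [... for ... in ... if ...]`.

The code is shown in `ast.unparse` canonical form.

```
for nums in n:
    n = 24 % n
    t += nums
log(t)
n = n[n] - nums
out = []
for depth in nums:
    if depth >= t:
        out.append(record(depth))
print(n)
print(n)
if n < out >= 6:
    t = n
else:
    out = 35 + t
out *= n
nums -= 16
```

Transformed code:
for nums in n:
    n = 24 % n
    t += nums
log(t)
n = n[n] - nums
out = [record(depth) for depth in nums if depth >= t]
print(n)
print(n)
if n < out >= 6:
    t = n
else:
    out = 35 + t
out *= n
nums -= 16

14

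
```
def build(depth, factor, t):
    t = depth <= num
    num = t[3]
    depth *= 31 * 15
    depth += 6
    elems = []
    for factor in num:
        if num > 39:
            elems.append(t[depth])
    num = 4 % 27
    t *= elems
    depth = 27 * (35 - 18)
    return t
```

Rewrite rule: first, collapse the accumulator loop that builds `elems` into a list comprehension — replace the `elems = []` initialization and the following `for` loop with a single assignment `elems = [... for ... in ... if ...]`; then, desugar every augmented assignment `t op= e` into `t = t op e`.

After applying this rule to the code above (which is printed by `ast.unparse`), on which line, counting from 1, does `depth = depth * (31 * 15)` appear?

4

Transformed code:
def build(depth, factor, t):
    t = depth <= num
    num = t[3]
    depth = depth * (31 * 15)
    depth = depth + 6
    elems = [t[depth] for factor in num if num > 39]
    num = 4 % 27
    t = t * elems
    depth = 27 * (35 - 18)
    return t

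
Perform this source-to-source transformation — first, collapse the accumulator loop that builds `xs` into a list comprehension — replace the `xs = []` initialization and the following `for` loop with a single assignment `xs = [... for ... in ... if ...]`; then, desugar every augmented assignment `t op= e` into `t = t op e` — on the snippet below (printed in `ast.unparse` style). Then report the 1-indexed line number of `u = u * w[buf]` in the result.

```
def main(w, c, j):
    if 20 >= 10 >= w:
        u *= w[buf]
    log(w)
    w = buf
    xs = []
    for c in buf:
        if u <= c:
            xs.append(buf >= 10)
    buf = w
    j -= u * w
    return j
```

3

Transformed code:
def main(w, c, j):
    if 20 >= 10 >= w:
        u = u * w[buf]
    log(w)
    w = buf
    xs = [buf >= 10 for c in buf if u <= c]
    buf = w
    j = j - u * w
    return j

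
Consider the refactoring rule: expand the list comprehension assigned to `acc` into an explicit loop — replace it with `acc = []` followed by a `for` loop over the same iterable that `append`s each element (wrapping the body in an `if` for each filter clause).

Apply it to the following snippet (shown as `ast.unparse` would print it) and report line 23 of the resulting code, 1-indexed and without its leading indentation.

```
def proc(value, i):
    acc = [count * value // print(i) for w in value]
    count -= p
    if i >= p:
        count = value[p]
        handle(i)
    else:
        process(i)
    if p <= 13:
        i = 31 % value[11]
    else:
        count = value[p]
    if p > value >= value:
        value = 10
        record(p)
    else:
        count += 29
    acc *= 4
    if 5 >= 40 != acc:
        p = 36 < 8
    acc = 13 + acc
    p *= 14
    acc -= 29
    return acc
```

acc = 13 + acc

Transformed code:
def proc(value, i):
    acc = []
    for w in value:
        acc.append(count * value // print(i))
    count -= p
    if i >= p:
        count = value[p]
        handle(i)
    else:
        process(i)
    if p <= 13:
        i = 31 % value[11]
    else:
        count = value[p]
    if p > value >= value:
        value = 10
        record(p)
    else:
        count += 29
    acc *= 4
    if 5 >= 40 != acc:
        p = 36 < 8
    acc = 13 + acc
    p *= 14
    acc -= 29
    return acc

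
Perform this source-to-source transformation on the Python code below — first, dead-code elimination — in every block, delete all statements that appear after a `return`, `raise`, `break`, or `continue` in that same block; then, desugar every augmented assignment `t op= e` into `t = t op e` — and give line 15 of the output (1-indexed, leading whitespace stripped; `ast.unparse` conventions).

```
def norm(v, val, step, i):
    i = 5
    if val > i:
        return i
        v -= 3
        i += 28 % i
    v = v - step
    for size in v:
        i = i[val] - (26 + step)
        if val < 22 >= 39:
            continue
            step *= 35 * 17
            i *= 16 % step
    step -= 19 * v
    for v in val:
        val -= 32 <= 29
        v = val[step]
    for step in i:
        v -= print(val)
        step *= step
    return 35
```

v = v - print(val)

Transformed code:
def norm(v, val, step, i):
    i = 5
    if val > i:
        return i
    v = v - step
    for size in v:
        i = i[val] - (26 + step)
        if val < 22 >= 39:
            continue
    step = step - 19 * v
    for v in val:
        val = val - (32 <= 29)
        v = val[step]
    for step in i:
        v = v - print(val)
        step = step * step
    return 35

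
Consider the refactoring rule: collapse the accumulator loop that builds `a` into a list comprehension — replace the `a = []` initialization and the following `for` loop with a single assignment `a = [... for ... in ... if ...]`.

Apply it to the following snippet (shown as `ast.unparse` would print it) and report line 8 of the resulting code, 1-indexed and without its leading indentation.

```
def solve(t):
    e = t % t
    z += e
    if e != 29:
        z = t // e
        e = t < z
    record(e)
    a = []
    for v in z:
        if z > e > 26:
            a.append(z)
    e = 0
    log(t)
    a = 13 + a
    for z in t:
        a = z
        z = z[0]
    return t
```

Transformed code:
def solve(t):
    e = t % t
    z += e
    if e != 29:
        z = t // e
        e = t < z
    record(e)
    a = [z for v in z if z > e > 26]
    e = 0
    log(t)
    a = 13 + a
    for z in t:
        a = z
        z = z[0]
    return t

a = [z for v in z if z > e > 26]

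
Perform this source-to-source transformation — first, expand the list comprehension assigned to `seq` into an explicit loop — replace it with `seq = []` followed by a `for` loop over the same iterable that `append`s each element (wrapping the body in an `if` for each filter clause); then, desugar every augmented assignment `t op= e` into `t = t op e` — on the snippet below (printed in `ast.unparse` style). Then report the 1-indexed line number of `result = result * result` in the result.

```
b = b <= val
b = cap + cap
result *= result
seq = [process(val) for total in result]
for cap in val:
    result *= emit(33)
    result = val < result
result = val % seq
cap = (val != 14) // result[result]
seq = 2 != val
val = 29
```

Transformed code:
b = b <= val
b = cap + cap
result = result * result
seq = []
for total in result:
    seq.append(process(val))
for cap in val:
    result = result * emit(33)
    result = val < result
result = val % seq
cap = (val != 14) // result[result]
seq = 2 != val
val = 29

3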